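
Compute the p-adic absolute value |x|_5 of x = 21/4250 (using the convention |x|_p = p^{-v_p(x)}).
|21/4250|_5 = 125

Step 1 — compute v_5(x) by factoring powers of 5 out of the numerator and denominator: v_5(21/4250) = -3. Step 2 — apply |x|_p = p^{-v_p(x)} = 5^{3} = 125.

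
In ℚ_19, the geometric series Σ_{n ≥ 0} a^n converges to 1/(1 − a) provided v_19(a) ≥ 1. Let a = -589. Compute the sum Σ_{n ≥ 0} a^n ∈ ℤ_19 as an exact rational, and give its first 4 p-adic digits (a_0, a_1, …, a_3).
Σ a^n = 1/(1 − a) = 1/590;  first 4 digits = (1, 7, 9, 13)

v_19(a) = 1 ≥ 1, so the series converges in ℤ_19 to 1/(1 − a) = 1/(1 − (-589)) = 1/590. Expand this rational in ℤ_19: compute digits iteratively via d_i = x_i mod 19, x_{i+1} = (x_i − d_i)/19. The first 4 digits are (1, 7, 9, 13).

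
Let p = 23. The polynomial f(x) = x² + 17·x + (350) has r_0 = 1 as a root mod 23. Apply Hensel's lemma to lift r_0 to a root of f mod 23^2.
r_1 = 93 (mod 529)

Hensel: r_{i+1} = r_i − f(r_i)·(f′(r_i))^{-1} mod 23^{i+2}, f′(x) = 2x + 17. Iterate:
  r_0 = 1 (mod 23)
  r_1 = 93 (mod 529)
Final: r = 93 satisfies f(r) ≡ 0 mod 23^2.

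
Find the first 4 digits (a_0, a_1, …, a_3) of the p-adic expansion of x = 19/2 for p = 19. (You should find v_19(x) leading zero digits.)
(a_0, …, a_3) = (0, 10, 9, 9)

v_19(19/2) = 1, so a_0 = ... = a_0 = 0. Factor out: x = 19^1 · u with u = 1/2 a unit in ℤ_19. Expand u iteratively via a_{v+i} = u_i mod 19, u_{i+1} = (u_i − a_{v+i})/19:
  u_0 = 1/2;  a_1 = 10;  u_1 = (u_0 − 10)/19 = -1/2
  u_1 = -1/2;  a_2 = 9;  u_2 = (u_1 − 9)/19 = -1/2
  u_2 = -1/2;  a_3 = 9;  u_3 = (u_2 − 9)/19 = -1/2
Digits: (0, 10, 9, 9).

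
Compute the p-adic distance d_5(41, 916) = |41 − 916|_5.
d_5(41, 916) = 1/125

Step 1 — x − y = 41 − 916 = -875. Step 2 — v_5(-875) = 3 (factor: -875 = −(5^3 · 7); the sign does not affect v_p). Step 3 — |x − y|_5 = 5^{-3} = 1/125.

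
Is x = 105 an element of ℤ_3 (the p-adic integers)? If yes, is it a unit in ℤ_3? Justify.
x ∈ ℤ_3 but not a unit; v_3(x) = 1 > 0

ℤ_3 = {x ∈ ℚ_3 : v_3(x) ≥ 0} and ℤ_3^× = {x ∈ ℤ_3 : v_3(x) = 0}. Here v_3(105) = v_3(num) − v_3(den) = 1; compare against these criteria.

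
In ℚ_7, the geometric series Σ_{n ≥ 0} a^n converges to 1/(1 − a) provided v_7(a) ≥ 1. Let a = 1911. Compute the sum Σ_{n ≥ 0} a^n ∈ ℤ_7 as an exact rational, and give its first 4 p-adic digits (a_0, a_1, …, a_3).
Σ a^n = 1/(1 − a) = -1/1910;  first 4 digits = (1, 0, 4, 5)

v_7(a) = 2 ≥ 1, so the series converges in ℤ_7 to 1/(1 − a) = 1/(1 − 1911) = -1/1910. Expand this rational in ℤ_7: compute digits iteratively via d_i = x_i mod 7, x_{i+1} = (x_i − d_i)/7. The first 4 digits are (1, 0, 4, 5).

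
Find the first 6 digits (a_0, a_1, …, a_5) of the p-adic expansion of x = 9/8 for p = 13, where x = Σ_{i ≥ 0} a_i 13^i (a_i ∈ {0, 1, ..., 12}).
(a_0, …, a_5) = (6, 11, 4, 11, 4, 11)

v_13(9/8) = 0 (numerator and denominator both coprime to 13), so x ∈ ℤ_13^×. Compute digits iteratively via a_i = x_i mod 13, x_{i+1} = (x_i − a_i)/13, with x_0 = x:
  x_0 = 9/8;  a_0 = 6;  x_1 = (x_0 − 6)/13 = -3/8
  x_1 = -3/8;  a_1 = 11;  x_2 = (x_1 − 11)/13 = -7/8
  x_2 = -7/8;  a_2 = 4;  x_3 = (x_2 − 4)/13 = -3/8
  x_3 = -3/8;  a_3 = 11;  x_4 = (x_3 − 11)/13 = -7/8
  x_4 = -7/8;  a_4 = 4;  x_5 = (x_4 − 4)/13 = -3/8
  x_5 = -3/8;  a_5 = 11;  x_6 = (x_5 − 11)/13 = -7/8
Digits: (6, 11, 4, 11, 4, 11).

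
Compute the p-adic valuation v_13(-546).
v_13(-546) = 1

v_13(n) is the largest exponent k such that 13^k divides n. Factor out: -546 = -13^1 · 42. (Sign doesn't affect v_p.) So v_13(-546) = 1.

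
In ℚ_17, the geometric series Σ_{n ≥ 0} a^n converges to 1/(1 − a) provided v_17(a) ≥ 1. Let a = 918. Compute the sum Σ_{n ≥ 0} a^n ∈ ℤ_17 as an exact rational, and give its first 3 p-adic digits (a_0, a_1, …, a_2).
Σ a^n = 1/(1 − a) = -1/917;  first 3 digits = (1, 3, 12)

v_17(a) = 1 ≥ 1, so the series converges in ℤ_17 to 1/(1 − a) = 1/(1 − 918) = -1/917. Expand this rational in ℤ_17: compute digits iteratively via d_i = x_i mod 17, x_{i+1} = (x_i − d_i)/17. The first 3 digits are (1, 3, 12).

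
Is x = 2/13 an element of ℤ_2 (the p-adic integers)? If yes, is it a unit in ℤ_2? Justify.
x ∈ ℤ_2 but not a unit; v_2(x) = 1 > 0

ℤ_2 = {x ∈ ℚ_2 : v_2(x) ≥ 0} and ℤ_2^× = {x ∈ ℤ_2 : v_2(x) = 0}. Here v_2(2/13) = v_2(num) − v_2(den) = 1; compare against these criteria.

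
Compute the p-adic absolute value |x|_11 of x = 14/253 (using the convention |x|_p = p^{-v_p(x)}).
|14/253|_11 = 11

Step 1 — compute v_11(x) by factoring powers of 11 out of the numerator and denominator: v_11(14/253) = -1. Step 2 — apply |x|_p = p^{-v_p(x)} = 11^{1} = 11.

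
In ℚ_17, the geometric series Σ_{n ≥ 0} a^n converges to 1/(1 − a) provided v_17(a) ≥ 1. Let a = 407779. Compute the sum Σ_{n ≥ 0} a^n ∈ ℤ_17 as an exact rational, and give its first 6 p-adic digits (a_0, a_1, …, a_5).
Σ a^n = 1/(1 − a) = -1/407778;  first 6 digits = (1, 0, 0, 15, 4, 0)

v_17(a) = 3 ≥ 1, so the series converges in ℤ_17 to 1/(1 − a) = 1/(1 − 407779) = -1/407778. Expand this rational in ℤ_17: compute digits iteratively via d_i = x_i mod 17, x_{i+1} = (x_i − d_i)/17. The first 6 digits are (1, 0, 0, 15, 4, 0).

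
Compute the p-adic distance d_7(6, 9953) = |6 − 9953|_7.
d_7(6, 9953) = 1/343

Step 1 — x − y = 6 − 9953 = -9947. Step 2 — v_7(-9947) = 3 (factor: -9947 = −(7^3 · 29); the sign does not affect v_p). Step 3 — |x − y|_7 = 7^{-3} = 1/343.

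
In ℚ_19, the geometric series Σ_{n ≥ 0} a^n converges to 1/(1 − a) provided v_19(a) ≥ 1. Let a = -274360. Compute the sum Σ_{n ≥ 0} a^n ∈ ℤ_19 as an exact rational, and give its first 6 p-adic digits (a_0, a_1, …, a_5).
Σ a^n = 1/(1 − a) = 1/274361;  first 6 digits = (1, 0, 0, 17, 16, 18)

v_19(a) = 3 ≥ 1, so the series converges in ℤ_19 to 1/(1 − a) = 1/(1 − (-274360)) = 1/274361. Expand this rational in ℤ_19: compute digits iteratively via d_i = x_i mod 19, x_{i+1} = (x_i − d_i)/19. The first 6 digits are (1, 0, 0, 17, 16, 18).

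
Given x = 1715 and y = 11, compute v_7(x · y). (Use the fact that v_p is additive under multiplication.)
v_7(18865) = 3

v_p(x) = 3 (factor: 1715 = 7^3 · 5); v_p(y) = 0 (factor: 11 = 7^0 · 11). Additivity: v_p(xy) = v_p(x) + v_p(y) = 3 + 0 = 3. (Direct check: xy = 18865 = 7^3 · (55).)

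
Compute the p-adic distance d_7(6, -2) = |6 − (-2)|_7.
d_7(6, -2) = 1

Step 1 — x − y = 6 − (-2) = 8. Step 2 — v_7(8) = 0 (factor: 8 = (7^0 · 8); the sign does not affect v_p). Step 3 — |x − y|_7 = 7^{0} = 1.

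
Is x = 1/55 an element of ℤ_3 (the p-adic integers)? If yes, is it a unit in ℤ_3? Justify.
x ∈ ℤ_3^× (unit); v_3(x) = 0

ℤ_3 = {x ∈ ℚ_3 : v_3(x) ≥ 0} and ℤ_3^× = {x ∈ ℤ_3 : v_3(x) = 0}. Here v_3(1/55) = v_3(num) − v_3(den) = 0; compare against these criteria.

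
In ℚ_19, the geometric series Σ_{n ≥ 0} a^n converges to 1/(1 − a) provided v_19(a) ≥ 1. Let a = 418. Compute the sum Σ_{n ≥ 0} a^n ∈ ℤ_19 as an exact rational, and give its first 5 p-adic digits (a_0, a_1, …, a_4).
Σ a^n = 1/(1 − a) = -1/417;  first 5 digits = (1, 3, 10, 14, 15)

v_19(a) = 1 ≥ 1, so the series converges in ℤ_19 to 1/(1 − a) = 1/(1 − 418) = -1/417. Expand this rational in ℤ_19: compute digits iteratively via d_i = x_i mod 19, x_{i+1} = (x_i − d_i)/19. The first 5 digits are (1, 3, 10, 14, 15).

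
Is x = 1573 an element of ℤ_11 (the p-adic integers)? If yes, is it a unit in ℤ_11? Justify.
x ∈ ℤ_11 but not a unit; v_11(x) = 2 > 0

ℤ_11 = {x ∈ ℚ_11 : v_11(x) ≥ 0} and ℤ_11^× = {x ∈ ℤ_11 : v_11(x) = 0}. Here v_11(1573) = v_11(num) − v_11(den) = 2; compare against these criteria.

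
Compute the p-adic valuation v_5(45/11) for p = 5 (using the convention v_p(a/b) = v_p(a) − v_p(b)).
v_5(45/11) = 1

Factor powers of 5 from the numerator and denominator of the reduced fraction: 45 = 5^1 · 9 and 11 = 5^0 · 11. Apply v_p(a/b) = v_p(a) − v_p(b): v_5(45/11) = 1 − 0 = 1.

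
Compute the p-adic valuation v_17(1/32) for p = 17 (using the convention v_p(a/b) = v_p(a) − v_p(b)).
v_17(1/32) = 0

Factor powers of 17 from the numerator and denominator of the reduced fraction: 1 = 17^0 · 1 and 32 = 17^0 · 32. Apply v_p(a/b) = v_p(a) − v_p(b): v_17(1/32) = 0 − 0 = 0.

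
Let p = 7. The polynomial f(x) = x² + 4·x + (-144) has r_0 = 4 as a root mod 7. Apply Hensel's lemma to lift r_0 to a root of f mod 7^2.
r_1 = 46 (mod 49)

Hensel: r_{i+1} = r_i − f(r_i)·(f′(r_i))^{-1} mod 7^{i+2}, f′(x) = 2x + 4. Iterate:
  r_0 = 4 (mod 7)
  r_1 = 46 (mod 49)
Final: r = 46 satisfies f(r) ≡ 0 mod 7^2.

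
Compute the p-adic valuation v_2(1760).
v_2(1760) = 5

v_2(n) is the largest exponent k such that 2^k divides n. Factor out: 1760 = 2^5 · 55. (Sign doesn't affect v_p.) So v_2(1760) = 5.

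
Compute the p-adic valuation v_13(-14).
v_13(-14) = 0

v_13(n) is the largest exponent k such that 13^k divides n. Factor out: -14 = -13^0 · 14. (Sign doesn't affect v_p.) So v_13(-14) = 0.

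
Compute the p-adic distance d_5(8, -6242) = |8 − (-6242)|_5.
d_5(8, -6242) = 1/3125

Step 1 — x − y = 8 − (-6242) = 6250. Step 2 — v_5(6250) = 5 (factor: 6250 = (5^5 · 2); the sign does not affect v_p). Step 3 — |x − y|_5 = 5^{-5} = 1/3125.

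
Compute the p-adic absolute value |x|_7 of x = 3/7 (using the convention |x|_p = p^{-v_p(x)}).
|3/7|_7 = 7

Step 1 — compute v_7(x) by factoring powers of 7 out of the numerator and denominator: v_7(3/7) = -1. Step 2 — apply |x|_p = p^{-v_p(x)} = 7^{1} = 7.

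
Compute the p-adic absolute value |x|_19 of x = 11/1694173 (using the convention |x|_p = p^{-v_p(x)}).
|11/1694173|_19 = 130321

Step 1 — compute v_19(x) by factoring powers of 19 out of the numerator and denominator: v_19(11/1694173) = -4. Step 2 — apply |x|_p = p^{-v_p(x)} = 19^{4} = 130321.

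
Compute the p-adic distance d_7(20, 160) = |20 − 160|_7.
d_7(20, 160) = 1/7

Step 1 — x − y = 20 − 160 = -140. Step 2 — v_7(-140) = 1 (factor: -140 = −(7^1 · 20); the sign does not affect v_p). Step 3 — |x − y|_7 = 7^{-1} = 1/7.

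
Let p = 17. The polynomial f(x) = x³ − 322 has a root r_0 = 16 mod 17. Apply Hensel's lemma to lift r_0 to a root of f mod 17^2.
r_1 = 203 (mod 289)

Hensel: r_{i+1} = r_i − f(r_i)/f′(r_i) mod 17^{i+2}, where f′(x) = 3x². Iterate:
  r_0 = 16 (mod 17)
  r_1 = 203 (mod 289)
Final: r = 203 with f(r) ≡ 0 mod 17^2.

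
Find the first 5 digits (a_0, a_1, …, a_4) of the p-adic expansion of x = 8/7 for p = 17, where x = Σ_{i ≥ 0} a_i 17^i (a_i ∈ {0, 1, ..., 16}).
(a_0, …, a_4) = (6, 7, 2, 12, 9)

v_17(8/7) = 0 (numerator and denominator both coprime to 17), so x ∈ ℤ_17^×. Compute digits iteratively via a_i = x_i mod 17, x_{i+1} = (x_i − a_i)/17, with x_0 = x:
  x_0 = 8/7;  a_0 = 6;  x_1 = (x_0 − 6)/17 = -2/7
  x_1 = -2/7;  a_1 = 7;  x_2 = (x_1 − 7)/17 = -3/7
  x_2 = -3/7;  a_2 = 2;  x_3 = (x_2 − 2)/17 = -1/7
  x_3 = -1/7;  a_3 = 12;  x_4 = (x_3 − 12)/17 = -5/7
  x_4 = -5/7;  a_4 = 9;  x_5 = (x_4 − 9)/17 = -4/7
Digits: (6, 7, 2, 12, 9).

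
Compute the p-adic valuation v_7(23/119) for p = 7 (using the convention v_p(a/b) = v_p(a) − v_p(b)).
v_7(23/119) = -1

Factor powers of 7 from the numerator and denominator of the reduced fraction: 23 = 7^0 · 23 and 119 = 7^1 · 17. Apply v_p(a/b) = v_p(a) − v_p(b): v_7(23/119) = 0 − 1 = -1.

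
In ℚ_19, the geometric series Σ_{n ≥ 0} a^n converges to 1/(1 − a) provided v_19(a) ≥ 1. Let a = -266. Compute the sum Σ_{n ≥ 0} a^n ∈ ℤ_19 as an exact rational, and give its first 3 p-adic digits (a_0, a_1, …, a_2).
Σ a^n = 1/(1 − a) = 1/267;  first 3 digits = (1, 5, 5)

v_19(a) = 1 ≥ 1, so the series converges in ℤ_19 to 1/(1 − a) = 1/(1 − (-266)) = 1/267. Expand this rational in ℤ_19: compute digits iteratively via d_i = x_i mod 19, x_{i+1} = (x_i − d_i)/19. The first 3 digits are (1, 5, 5).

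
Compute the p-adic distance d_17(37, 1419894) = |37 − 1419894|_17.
d_17(37, 1419894) = 1/1419857

Step 1 — x − y = 37 − 1419894 = -1419857. Step 2 — v_17(-1419857) = 5 (factor: -1419857 = −(17^5 · 1); the sign does not affect v_p). Step 3 — |x − y|_17 = 17^{-5} = 1/1419857.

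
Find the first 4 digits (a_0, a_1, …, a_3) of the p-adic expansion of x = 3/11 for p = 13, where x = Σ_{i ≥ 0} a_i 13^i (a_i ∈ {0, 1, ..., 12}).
(a_0, …, a_3) = (5, 2, 1, 7)

v_13(3/11) = 0 (numerator and denominator both coprime to 13), so x ∈ ℤ_13^×. Compute digits iteratively via a_i = x_i mod 13, x_{i+1} = (x_i − a_i)/13, with x_0 = x:
  x_0 = 3/11;  a_0 = 5;  x_1 = (x_0 − 5)/13 = -4/11
  x_1 = -4/11;  a_1 = 2;  x_2 = (x_1 − 2)/13 = -2/11
  x_2 = -2/11;  a_2 = 1;  x_3 = (x_2 − 1)/13 = -1/11
  x_3 = -1/11;  a_3 = 7;  x_4 = (x_3 − 7)/13 = -6/11
Digits: (5, 2, 1, 7).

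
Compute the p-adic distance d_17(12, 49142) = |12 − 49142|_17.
d_17(12, 49142) = 1/4913

Step 1 — x − y = 12 − 49142 = -49130. Step 2 — v_17(-49130) = 3 (factor: -49130 = −(17^3 · 10); the sign does not affect v_p). Step 3 — |x − y|_17 = 17^{-3} = 1/4913.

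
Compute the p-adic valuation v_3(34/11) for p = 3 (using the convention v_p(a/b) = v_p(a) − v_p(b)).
v_3(34/11) = 0

Factor powers of 3 from the numerator and denominator of the reduced fraction: 34 = 3^0 · 34 and 11 = 3^0 · 11. Apply v_p(a/b) = v_p(a) − v_p(b): v_3(34/11) = 0 − 0 = 0.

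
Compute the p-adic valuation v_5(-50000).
v_5(-50000) = 5

v_5(n) is the largest exponent k such that 5^k divides n. Factor out: -50000 = -5^5 · 16. (Sign doesn't affect v_p.) So v_5(-50000) = 5.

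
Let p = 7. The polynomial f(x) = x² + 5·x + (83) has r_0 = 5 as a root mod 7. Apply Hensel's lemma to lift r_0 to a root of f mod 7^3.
r_2 = 166 (mod 343)

Hensel: r_{i+1} = r_i − f(r_i)·(f′(r_i))^{-1} mod 7^{i+2}, f′(x) = 2x + 5. Iterate:
  r_0 = 5 (mod 7)
  r_1 = 19 (mod 49)
  r_2 = 166 (mod 343)
Final: r = 166 satisfies f(r) ≡ 0 mod 7^3.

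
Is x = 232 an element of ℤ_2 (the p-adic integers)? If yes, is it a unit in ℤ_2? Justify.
x ∈ ℤ_2 but not a unit; v_2(x) = 3 > 0

ℤ_2 = {x ∈ ℚ_2 : v_2(x) ≥ 0} and ℤ_2^× = {x ∈ ℤ_2 : v_2(x) = 0}. Here v_2(232) = v_2(num) − v_2(den) = 3; compare against these criteria.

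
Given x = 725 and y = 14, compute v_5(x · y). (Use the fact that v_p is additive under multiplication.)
v_5(10150) = 2

v_p(x) = 2 (factor: 725 = 5^2 · 29); v_p(y) = 0 (factor: 14 = 5^0 · 14). Additivity: v_p(xy) = v_p(x) + v_p(y) = 2 + 0 = 2. (Direct check: xy = 10150 = 5^2 · (406).)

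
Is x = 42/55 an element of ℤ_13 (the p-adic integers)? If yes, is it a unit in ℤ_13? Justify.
x ∈ ℤ_13^× (unit); v_13(x) = 0

ℤ_13 = {x ∈ ℚ_13 : v_13(x) ≥ 0} and ℤ_13^× = {x ∈ ℤ_13 : v_13(x) = 0}. Here v_13(42/55) = v_13(num) − v_13(den) = 0; compare against these criteria.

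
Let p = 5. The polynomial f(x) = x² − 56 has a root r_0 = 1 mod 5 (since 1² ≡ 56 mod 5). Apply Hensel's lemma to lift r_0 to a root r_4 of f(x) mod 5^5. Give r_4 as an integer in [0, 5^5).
r_4 = 2041 (mod 3125)

Hensel's recurrence: r_{i+1} = r_i − f(r_i)·(f′(r_i))^{-1} mod 5^{i+2}, with f′(x) = 2x. Iterate:
  r_0 = 1 (mod 5)
  r_1 = 16 (mod 25)
  r_2 = 41 (mod 125)
  r_3 = 166 (mod 625)
  r_4 = 2041 (mod 3125)
Final: r_4 = 2041, and one checks f(r_4) ≡ 0 mod 5^5.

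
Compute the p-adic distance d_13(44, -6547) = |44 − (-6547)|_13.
d_13(44, -6547) = 1/2197

Step 1 — x − y = 44 − (-6547) = 6591. Step 2 — v_13(6591) = 3 (factor: 6591 = (13^3 · 3); the sign does not affect v_p). Step 3 — |x − y|_13 = 13^{-3} = 1/2197.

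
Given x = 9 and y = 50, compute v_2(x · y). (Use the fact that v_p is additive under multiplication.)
v_2(450) = 1

v_p(x) = 0 (factor: 9 = 2^0 · 9); v_p(y) = 1 (factor: 50 = 2^1 · 25). Additivity: v_p(xy) = v_p(x) + v_p(y) = 0 + 1 = 1. (Direct check: xy = 450 = 2^1 · (225).)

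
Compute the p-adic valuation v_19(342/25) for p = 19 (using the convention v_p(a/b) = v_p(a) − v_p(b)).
v_19(342/25) = 1

Factor powers of 19 from the numerator and denominator of the reduced fraction: 342 = 19^1 · 18 and 25 = 19^0 · 25. Apply v_p(a/b) = v_p(a) − v_p(b): v_19(342/25) = 1 − 0 = 1.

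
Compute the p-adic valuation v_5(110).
v_5(110) = 1

v_5(n) is the largest exponent k such that 5^k divides n. Factor out: 110 = 5^1 · 22. (Sign doesn't affect v_p.) So v_5(110) = 1.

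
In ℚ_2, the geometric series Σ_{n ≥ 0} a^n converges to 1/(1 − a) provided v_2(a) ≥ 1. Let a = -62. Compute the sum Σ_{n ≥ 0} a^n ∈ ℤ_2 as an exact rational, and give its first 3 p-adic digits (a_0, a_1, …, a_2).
Σ a^n = 1/(1 − a) = 1/63;  first 3 digits = (1, 1, 1)

v_2(a) = 1 ≥ 1, so the series converges in ℤ_2 to 1/(1 − a) = 1/(1 − (-62)) = 1/63. Expand this rational in ℤ_2: compute digits iteratively via d_i = x_i mod 2, x_{i+1} = (x_i − d_i)/2. The first 3 digits are (1, 1, 1).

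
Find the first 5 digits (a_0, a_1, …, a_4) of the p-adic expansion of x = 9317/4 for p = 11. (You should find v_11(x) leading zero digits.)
(a_0, …, a_4) = (0, 0, 0, 10, 2)

v_11(9317/4) = 3, so a_0 = ... = a_2 = 0. Factor out: x = 11^3 · u with u = 7/4 a unit in ℤ_11. Expand u iteratively via a_{v+i} = u_i mod 11, u_{i+1} = (u_i − a_{v+i})/11:
  u_0 = 7/4;  a_3 = 10;  u_1 = (u_0 − 10)/11 = -3/4
  u_1 = -3/4;  a_4 = 2;  u_2 = (u_1 − 2)/11 = -1/4
Digits: (0, 0, 0, 10, 2).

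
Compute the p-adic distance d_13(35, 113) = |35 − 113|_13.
d_13(35, 113) = 1/13

Step 1 — x − y = 35 − 113 = -78. Step 2 — v_13(-78) = 1 (factor: -78 = −(13^1 · 6); the sign does not affect v_p). Step 3 — |x − y|_13 = 13^{-1} = 1/13.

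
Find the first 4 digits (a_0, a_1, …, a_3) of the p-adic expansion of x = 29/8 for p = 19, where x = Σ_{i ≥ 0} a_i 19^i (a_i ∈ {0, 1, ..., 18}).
(a_0, …, a_3) = (6, 7, 2, 7)

v_19(29/8) = 0 (numerator and denominator both coprime to 19), so x ∈ ℤ_19^×. Compute digits iteratively via a_i = x_i mod 19, x_{i+1} = (x_i − a_i)/19, with x_0 = x:
  x_0 = 29/8;  a_0 = 6;  x_1 = (x_0 − 6)/19 = -1/8
  x_1 = -1/8;  a_1 = 7;  x_2 = (x_1 − 7)/19 = -3/8
  x_2 = -3/8;  a_2 = 2;  x_3 = (x_2 − 2)/19 = -1/8
  x_3 = -1/8;  a_3 = 7;  x_4 = (x_3 − 7)/19 = -3/8
Digits: (6, 7, 2, 7).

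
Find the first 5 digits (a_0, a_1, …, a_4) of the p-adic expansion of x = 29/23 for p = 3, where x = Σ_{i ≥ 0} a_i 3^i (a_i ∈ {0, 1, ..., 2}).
(a_0, …, a_4) = (1, 1, 1, 1, 2)

v_3(29/23) = 0 (numerator and denominator both coprime to 3), so x ∈ ℤ_3^×. Compute digits iteratively via a_i = x_i mod 3, x_{i+1} = (x_i − a_i)/3, with x_0 = x:
  x_0 = 29/23;  a_0 = 1;  x_1 = (x_0 − 1)/3 = 2/23
  x_1 = 2/23;  a_1 = 1;  x_2 = (x_1 − 1)/3 = -7/23
  x_2 = -7/23;  a_2 = 1;  x_3 = (x_2 − 1)/3 = -10/23
  x_3 = -10/23;  a_3 = 1;  x_4 = (x_3 − 1)/3 = -11/23
  x_4 = -11/23;  a_4 = 2;  x_5 = (x_4 − 2)/3 = -19/23
Digits: (1, 1, 1, 1, 2).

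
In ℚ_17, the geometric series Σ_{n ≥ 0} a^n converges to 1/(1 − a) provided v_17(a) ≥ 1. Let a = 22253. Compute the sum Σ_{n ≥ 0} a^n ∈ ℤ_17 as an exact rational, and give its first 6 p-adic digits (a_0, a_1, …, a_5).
Σ a^n = 1/(1 − a) = -1/22252;  first 6 digits = (1, 0, 9, 4, 13, 8)

v_17(a) = 2 ≥ 1, so the series converges in ℤ_17 to 1/(1 − a) = 1/(1 − 22253) = -1/22252. Expand this rational in ℤ_17: compute digits iteratively via d_i = x_i mod 17, x_{i+1} = (x_i − d_i)/17. The first 6 digits are (1, 0, 9, 4, 13, 8).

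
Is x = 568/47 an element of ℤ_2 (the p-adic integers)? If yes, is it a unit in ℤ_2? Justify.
x ∈ ℤ_2 but not a unit; v_2(x) = 3 > 0

ℤ_2 = {x ∈ ℚ_2 : v_2(x) ≥ 0} and ℤ_2^× = {x ∈ ℤ_2 : v_2(x) = 0}. Here v_2(568/47) = v_2(num) − v_2(den) = 3; compare against these criteria.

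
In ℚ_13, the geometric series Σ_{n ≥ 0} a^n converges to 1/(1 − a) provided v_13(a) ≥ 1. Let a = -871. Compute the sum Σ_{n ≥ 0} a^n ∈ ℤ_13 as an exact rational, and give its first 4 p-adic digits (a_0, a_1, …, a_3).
Σ a^n = 1/(1 − a) = 1/872;  first 4 digits = (1, 11, 11, 11)

v_13(a) = 1 ≥ 1, so the series converges in ℤ_13 to 1/(1 − a) = 1/(1 − (-871)) = 1/872. Expand this rational in ℤ_13: compute digits iteratively via d_i = x_i mod 13, x_{i+1} = (x_i − d_i)/13. The first 4 digits are (1, 11, 11, 11).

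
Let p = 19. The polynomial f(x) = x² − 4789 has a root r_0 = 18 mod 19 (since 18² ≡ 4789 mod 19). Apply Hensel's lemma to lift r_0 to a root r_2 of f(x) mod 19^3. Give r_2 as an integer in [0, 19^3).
r_2 = 3020 (mod 6859)

Hensel's recurrence: r_{i+1} = r_i − f(r_i)·(f′(r_i))^{-1} mod 19^{i+2}, with f′(x) = 2x. Iterate:
  r_0 = 18 (mod 19)
  r_1 = 132 (mod 361)
  r_2 = 3020 (mod 6859)
Final: r_2 = 3020, and one checks f(r_2) ≡ 0 mod 19^3.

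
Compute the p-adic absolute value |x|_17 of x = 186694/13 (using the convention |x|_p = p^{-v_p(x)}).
|186694/13|_17 = 1/4913

Step 1 — compute v_17(x) by factoring powers of 17 out of the numerator and denominator: v_17(186694/13) = 3. Step 2 — apply |x|_p = p^{-v_p(x)} = 17^{-3} = 1/4913.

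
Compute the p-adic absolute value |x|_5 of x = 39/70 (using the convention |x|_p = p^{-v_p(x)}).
|39/70|_5 = 5

Step 1 — compute v_5(x) by factoring powers of 5 out of the numerator and denominator: v_5(39/70) = -1. Step 2 — apply |x|_p = p^{-v_p(x)} = 5^{1} = 5.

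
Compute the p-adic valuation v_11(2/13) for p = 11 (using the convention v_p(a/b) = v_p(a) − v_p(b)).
v_11(2/13) = 0

Factor powers of 11 from the numerator and denominator of the reduced fraction: 2 = 11^0 · 2 and 13 = 11^0 · 13. Apply v_p(a/b) = v_p(a) − v_p(b): v_11(2/13) = 0 − 0 = 0.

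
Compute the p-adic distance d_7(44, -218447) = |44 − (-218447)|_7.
d_7(44, -218447) = 1/16807

Step 1 — x − y = 44 − (-218447) = 218491. Step 2 — v_7(218491) = 5 (factor: 218491 = (7^5 · 13); the sign does not affect v_p). Step 3 — |x − y|_7 = 7^{-5} = 1/16807.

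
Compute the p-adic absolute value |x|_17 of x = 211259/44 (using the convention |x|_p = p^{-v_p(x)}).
|211259/44|_17 = 1/4913

Step 1 — compute v_17(x) by factoring powers of 17 out of the numerator and denominator: v_17(211259/44) = 3. Step 2 — apply |x|_p = p^{-v_p(x)} = 17^{-3} = 1/4913.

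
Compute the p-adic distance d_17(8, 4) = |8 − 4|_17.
d_17(8, 4) = 1

Step 1 — x − y = 8 − 4 = 4. Step 2 — v_17(4) = 0 (factor: 4 = (17^0 · 4); the sign does not affect v_p). Step 3 — |x − y|_17 = 17^{0} = 1.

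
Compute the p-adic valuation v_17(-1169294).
v_17(-1169294) = 4

v_17(n) is the largest exponent k such that 17^k divides n. Factor out: -1169294 = -17^4 · 14. (Sign doesn't affect v_p.) So v_17(-1169294) = 4.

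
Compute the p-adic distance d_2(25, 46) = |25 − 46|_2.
d_2(25, 46) = 1

Step 1 — x − y = 25 − 46 = -21. Step 2 — v_2(-21) = 0 (factor: -21 = −(2^0 · 21); the sign does not affect v_p). Step 3 — |x − y|_2 = 2^{0} = 1.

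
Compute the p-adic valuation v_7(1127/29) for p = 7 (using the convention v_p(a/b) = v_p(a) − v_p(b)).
v_7(1127/29) = 2

Factor powers of 7 from the numerator and denominator of the reduced fraction: 1127 = 7^2 · 23 and 29 = 7^0 · 29. Apply v_p(a/b) = v_p(a) − v_p(b): v_7(1127/29) = 2 − 0 = 2.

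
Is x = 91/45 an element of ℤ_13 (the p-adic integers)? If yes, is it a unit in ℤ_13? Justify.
x ∈ ℤ_13 but not a unit; v_13(x) = 1 > 0

ℤ_13 = {x ∈ ℚ_13 : v_13(x) ≥ 0} and ℤ_13^× = {x ∈ ℤ_13 : v_13(x) = 0}. Here v_13(91/45) = v_13(num) − v_13(den) = 1; compare against these criteria.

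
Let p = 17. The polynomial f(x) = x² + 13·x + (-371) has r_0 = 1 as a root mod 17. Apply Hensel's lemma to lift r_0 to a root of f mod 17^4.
r_3 = 17307 (mod 83521)

Hensel: r_{i+1} = r_i − f(r_i)·(f′(r_i))^{-1} mod 17^{i+2}, f′(x) = 2x + 13. Iterate:
  r_0 = 1 (mod 17)
  r_1 = 256 (mod 289)
  r_2 = 2568 (mod 4913)
  r_3 = 17307 (mod 83521)
Final: r = 17307 satisfies f(r) ≡ 0 mod 17^4.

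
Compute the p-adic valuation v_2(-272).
v_2(-272) = 4

v_2(n) is the largest exponent k such that 2^k divides n. Factor out: -272 = -2^4 · 17. (Sign doesn't affect v_p.) So v_2(-272) = 4.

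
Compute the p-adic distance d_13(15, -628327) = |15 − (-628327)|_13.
d_13(15, -628327) = 1/28561

Step 1 — x − y = 15 − (-628327) = 628342. Step 2 — v_13(628342) = 4 (factor: 628342 = (13^4 · 22); the sign does not affect v_p). Step 3 — |x − y|_13 = 13^{-4} = 1/28561.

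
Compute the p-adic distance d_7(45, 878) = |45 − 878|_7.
d_7(45, 878) = 1/49

Step 1 — x − y = 45 − 878 = -833. Step 2 — v_7(-833) = 2 (factor: -833 = −(7^2 · 17); the sign does not affect v_p). Step 3 — |x − y|_7 = 7^{-2} = 1/49.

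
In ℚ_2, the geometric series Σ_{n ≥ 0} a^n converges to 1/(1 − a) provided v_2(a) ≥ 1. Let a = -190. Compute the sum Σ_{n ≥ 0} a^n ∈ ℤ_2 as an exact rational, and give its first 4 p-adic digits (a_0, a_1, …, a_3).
Σ a^n = 1/(1 − a) = 1/191;  first 4 digits = (1, 1, 1, 1)

v_2(a) = 1 ≥ 1, so the series converges in ℤ_2 to 1/(1 − a) = 1/(1 − (-190)) = 1/191. Expand this rational in ℤ_2: compute digits iteratively via d_i = x_i mod 2, x_{i+1} = (x_i − d_i)/2. The first 4 digits are (1, 1, 1, 1).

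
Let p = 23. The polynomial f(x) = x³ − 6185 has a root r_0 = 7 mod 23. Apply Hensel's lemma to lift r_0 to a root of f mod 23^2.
r_1 = 421 (mod 529)

Hensel: r_{i+1} = r_i − f(r_i)/f′(r_i) mod 23^{i+2}, where f′(x) = 3x². Iterate:
  r_0 = 7 (mod 23)
  r_1 = 421 (mod 529)
Final: r = 421 with f(r) ≡ 0 mod 23^2.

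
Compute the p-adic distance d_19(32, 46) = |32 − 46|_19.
d_19(32, 46) = 1

Step 1 — x − y = 32 − 46 = -14. Step 2 — v_19(-14) = 0 (factor: -14 = −(19^0 · 14); the sign does not affect v_p). Step 3 — |x − y|_19 = 19^{0} = 1.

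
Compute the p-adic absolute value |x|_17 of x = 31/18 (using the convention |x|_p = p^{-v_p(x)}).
|31/18|_17 = 1

Step 1 — compute v_17(x) by factoring powers of 17 out of the numerator and denominator: v_17(31/18) = 0. Step 2 — apply |x|_p = p^{-v_p(x)} = 17^{0} = 1.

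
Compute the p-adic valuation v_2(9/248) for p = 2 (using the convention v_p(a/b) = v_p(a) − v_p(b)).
v_2(9/248) = -3

Factor powers of 2 from the numerator and denominator of the reduced fraction: 9 = 2^0 · 9 and 248 = 2^3 · 31. Apply v_p(a/b) = v_p(a) − v_p(b): v_2(9/248) = 0 − 3 = -3.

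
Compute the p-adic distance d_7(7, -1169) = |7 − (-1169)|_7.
d_7(7, -1169) = 1/49

Step 1 — x − y = 7 − (-1169) = 1176. Step 2 — v_7(1176) = 2 (factor: 1176 = (7^2 · 24); the sign does not affect v_p). Step 3 — |x − y|_7 = 7^{-2} = 1/49.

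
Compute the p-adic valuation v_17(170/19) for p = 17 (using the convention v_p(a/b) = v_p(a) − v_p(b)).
v_17(170/19) = 1

Factor powers of 17 from the numerator and denominator of the reduced fraction: 170 = 17^1 · 10 and 19 = 17^0 · 19. Apply v_p(a/b) = v_p(a) − v_p(b): v_17(170/19) = 1 − 0 = 1.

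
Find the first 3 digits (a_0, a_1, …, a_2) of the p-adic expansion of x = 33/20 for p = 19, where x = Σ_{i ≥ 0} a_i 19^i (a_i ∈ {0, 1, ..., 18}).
(a_0, …, a_2) = (14, 6, 12)

v_19(33/20) = 0 (numerator and denominator both coprime to 19), so x ∈ ℤ_19^×. Compute digits iteratively via a_i = x_i mod 19, x_{i+1} = (x_i − a_i)/19, with x_0 = x:
  x_0 = 33/20;  a_0 = 14;  x_1 = (x_0 − 14)/19 = -13/20
  x_1 = -13/20;  a_1 = 6;  x_2 = (x_1 − 6)/19 = -7/20
  x_2 = -7/20;  a_2 = 12;  x_3 = (x_2 − 12)/19 = -13/20
Digits: (14, 6, 12).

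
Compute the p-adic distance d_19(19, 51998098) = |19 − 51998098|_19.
d_19(19, 51998098) = 1/2476099

Step 1 — x − y = 19 − 51998098 = -51998079. Step 2 — v_19(-51998079) = 5 (factor: -51998079 = −(19^5 · 21); the sign does not affect v_p). Step 3 — |x − y|_19 = 19^{-5} = 1/2476099.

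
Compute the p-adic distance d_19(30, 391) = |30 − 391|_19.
d_19(30, 391) = 1/361

Step 1 — x − y = 30 − 391 = -361. Step 2 — v_19(-361) = 2 (factor: -361 = −(19^2 · 1); the sign does not affect v_p). Step 3 — |x − y|_19 = 19^{-2} = 1/361.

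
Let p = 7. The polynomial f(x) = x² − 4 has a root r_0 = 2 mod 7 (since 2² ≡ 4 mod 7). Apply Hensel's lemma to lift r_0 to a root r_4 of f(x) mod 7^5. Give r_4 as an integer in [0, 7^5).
r_4 = 2 (mod 16807)

Hensel's recurrence: r_{i+1} = r_i − f(r_i)·(f′(r_i))^{-1} mod 7^{i+2}, with f′(x) = 2x. Iterate:
  r_0 = 2 (mod 7)
  r_1 = 2 (mod 49)
  r_2 = 2 (mod 343)
  r_3 = 2 (mod 2401)
  r_4 = 2 (mod 16807)
Final: r_4 = 2, and one checks f(r_4) ≡ 0 mod 7^5.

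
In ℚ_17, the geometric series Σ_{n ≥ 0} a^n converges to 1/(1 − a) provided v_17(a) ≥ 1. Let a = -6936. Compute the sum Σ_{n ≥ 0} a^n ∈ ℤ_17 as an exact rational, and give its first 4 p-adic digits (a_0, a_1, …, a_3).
Σ a^n = 1/(1 − a) = 1/6937;  first 4 digits = (1, 0, 10, 15)

v_17(a) = 2 ≥ 1, so the series converges in ℤ_17 to 1/(1 − a) = 1/(1 − (-6936)) = 1/6937. Expand this rational in ℤ_17: compute digits iteratively via d_i = x_i mod 17, x_{i+1} = (x_i − d_i)/17. The first 4 digits are (1, 0, 10, 15).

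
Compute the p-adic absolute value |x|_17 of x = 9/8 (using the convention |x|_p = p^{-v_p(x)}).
|9/8|_17 = 1

Step 1 — compute v_17(x) by factoring powers of 17 out of the numerator and denominator: v_17(9/8) = 0. Step 2 — apply |x|_p = p^{-v_p(x)} = 17^{0} = 1.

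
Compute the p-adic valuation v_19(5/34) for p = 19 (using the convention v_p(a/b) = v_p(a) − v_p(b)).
v_19(5/34) = 0

Factor powers of 19 from the numerator and denominator of the reduced fraction: 5 = 19^0 · 5 and 34 = 19^0 · 34. Apply v_p(a/b) = v_p(a) − v_p(b): v_19(5/34) = 0 − 0 = 0.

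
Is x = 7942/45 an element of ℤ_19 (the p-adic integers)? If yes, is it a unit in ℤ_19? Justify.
x ∈ ℤ_19 but not a unit; v_19(x) = 2 > 0

ℤ_19 = {x ∈ ℚ_19 : v_19(x) ≥ 0} and ℤ_19^× = {x ∈ ℤ_19 : v_19(x) = 0}. Here v_19(7942/45) = v_19(num) − v_19(den) = 2; compare against these criteria.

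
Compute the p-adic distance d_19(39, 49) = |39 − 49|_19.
d_19(39, 49) = 1

Step 1 — x − y = 39 − 49 = -10. Step 2 — v_19(-10) = 0 (factor: -10 = −(19^0 · 10); the sign does not affect v_p). Step 3 — |x − y|_19 = 19^{0} = 1.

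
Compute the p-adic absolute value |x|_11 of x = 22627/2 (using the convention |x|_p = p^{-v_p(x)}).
|22627/2|_11 = 1/1331

Step 1 — compute v_11(x) by factoring powers of 11 out of the numerator and denominator: v_11(22627/2) = 3. Step 2 — apply |x|_p = p^{-v_p(x)} = 11^{-3} = 1/1331.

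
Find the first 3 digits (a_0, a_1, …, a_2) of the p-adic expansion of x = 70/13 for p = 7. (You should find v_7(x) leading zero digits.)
(a_0, …, a_2) = (0, 4, 6)

v_7(70/13) = 1, so a_0 = ... = a_0 = 0. Factor out: x = 7^1 · u with u = 10/13 a unit in ℤ_7. Expand u iteratively via a_{v+i} = u_i mod 7, u_{i+1} = (u_i − a_{v+i})/7:
  u_0 = 10/13;  a_1 = 4;  u_1 = (u_0 − 4)/7 = -6/13
  u_1 = -6/13;  a_2 = 6;  u_2 = (u_1 − 6)/7 = -12/13
Digits: (0, 4, 6).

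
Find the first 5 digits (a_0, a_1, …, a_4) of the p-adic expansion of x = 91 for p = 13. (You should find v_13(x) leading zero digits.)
(a_0, …, a_4) = (0, 7, 0, 0, 0)

v_13(91) = 1, so a_0 = ... = a_0 = 0. Factor out: x = 13^1 · u with u = 7 a unit in ℤ_13. Expand u iteratively via a_{v+i} = u_i mod 13, u_{i+1} = (u_i − a_{v+i})/13:
  u_0 = 7;  a_1 = 7;  u_1 = (u_0 − 7)/13 = 0
  u_1 = 0;  a_2 = 0;  u_2 = (u_1 − 0)/13 = 0
  u_2 = 0;  a_3 = 0;  u_3 = (u_2 − 0)/13 = 0
  u_3 = 0;  a_4 = 0;  u_4 = (u_3 − 0)/13 = 0
Digits: (0, 7, 0, 0, 0).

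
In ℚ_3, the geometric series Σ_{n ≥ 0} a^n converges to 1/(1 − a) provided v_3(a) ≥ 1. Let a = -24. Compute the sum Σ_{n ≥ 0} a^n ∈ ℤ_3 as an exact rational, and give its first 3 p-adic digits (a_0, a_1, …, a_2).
Σ a^n = 1/(1 − a) = 1/25;  first 3 digits = (1, 1, 1)

v_3(a) = 1 ≥ 1, so the series converges in ℤ_3 to 1/(1 − a) = 1/(1 − (-24)) = 1/25. Expand this rational in ℤ_3: compute digits iteratively via d_i = x_i mod 3, x_{i+1} = (x_i − d_i)/3. The first 3 digits are (1, 1, 1).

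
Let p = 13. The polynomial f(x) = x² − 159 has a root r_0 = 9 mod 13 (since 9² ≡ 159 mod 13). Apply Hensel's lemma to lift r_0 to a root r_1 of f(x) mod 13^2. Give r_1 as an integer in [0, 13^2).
r_1 = 126 (mod 169)

Hensel's recurrence: r_{i+1} = r_i − f(r_i)·(f′(r_i))^{-1} mod 13^{i+2}, with f′(x) = 2x. Iterate:
  r_0 = 9 (mod 13)
  r_1 = 126 (mod 169)
Final: r_1 = 126, and one checks f(r_1) ≡ 0 mod 13^2.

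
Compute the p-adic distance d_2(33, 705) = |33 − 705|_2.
d_2(33, 705) = 1/32

Step 1 — x − y = 33 − 705 = -672. Step 2 — v_2(-672) = 5 (factor: -672 = −(2^5 · 21); the sign does not affect v_p). Step 3 — |x − y|_2 = 2^{-5} = 1/32.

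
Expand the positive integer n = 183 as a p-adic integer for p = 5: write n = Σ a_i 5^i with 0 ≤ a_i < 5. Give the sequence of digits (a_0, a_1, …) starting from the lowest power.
(a_0, a_1, …) = (3, 1, 2, 1)

Repeated division by 5 gives the digits low-to-high: 183 = 3 + 1·5^1 + 2·5^2 + 1·5^3. Digit sequence: (3, 1, 2, 1).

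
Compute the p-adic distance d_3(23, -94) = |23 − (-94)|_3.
d_3(23, -94) = 1/9

Step 1 — x − y = 23 − (-94) = 117. Step 2 — v_3(117) = 2 (factor: 117 = (3^2 · 13); the sign does not affect v_p). Step 3 — |x − y|_3 = 3^{-2} = 1/9.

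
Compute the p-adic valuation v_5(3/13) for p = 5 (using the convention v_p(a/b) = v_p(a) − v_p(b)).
v_5(3/13) = 0

Factor powers of 5 from the numerator and denominator of the reduced fraction: 3 = 5^0 · 3 and 13 = 5^0 · 13. Apply v_p(a/b) = v_p(a) − v_p(b): v_5(3/13) = 0 − 0 = 0.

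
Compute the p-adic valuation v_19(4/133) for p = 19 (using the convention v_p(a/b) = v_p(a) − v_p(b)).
v_19(4/133) = -1

Factor powers of 19 from the numerator and denominator of the reduced fraction: 4 = 19^0 · 4 and 133 = 19^1 · 7. Apply v_p(a/b) = v_p(a) − v_p(b): v_19(4/133) = 0 − 1 = -1.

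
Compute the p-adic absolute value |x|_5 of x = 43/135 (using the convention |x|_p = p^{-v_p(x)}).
|43/135|_5 = 5

Step 1 — compute v_5(x) by factoring powers of 5 out of the numerator and denominator: v_5(43/135) = -1. Step 2 — apply |x|_p = p^{-v_p(x)} = 5^{1} = 5.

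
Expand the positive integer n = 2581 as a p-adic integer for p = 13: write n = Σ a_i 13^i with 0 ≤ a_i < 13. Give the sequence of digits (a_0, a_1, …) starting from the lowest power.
(a_0, a_1, …) = (7, 3, 2, 1)

Repeated division by 13 gives the digits low-to-high: 2581 = 7 + 3·13^1 + 2·13^2 + 1·13^3. Digit sequence: (7, 3, 2, 1).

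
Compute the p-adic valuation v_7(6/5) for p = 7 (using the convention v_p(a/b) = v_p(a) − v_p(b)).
v_7(6/5) = 0

Factor powers of 7 from the numerator and denominator of the reduced fraction: 6 = 7^0 · 6 and 5 = 7^0 · 5. Apply v_p(a/b) = v_p(a) − v_p(b): v_7(6/5) = 0 − 0 = 0.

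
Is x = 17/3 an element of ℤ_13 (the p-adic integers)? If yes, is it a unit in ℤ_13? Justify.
x ∈ ℤ_13^× (unit); v_13(x) = 0

ℤ_13 = {x ∈ ℚ_13 : v_13(x) ≥ 0} and ℤ_13^× = {x ∈ ℤ_13 : v_13(x) = 0}. Here v_13(17/3) = v_13(num) − v_13(den) = 0; compare against these criteria.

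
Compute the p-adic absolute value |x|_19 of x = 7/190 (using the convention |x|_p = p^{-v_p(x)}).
|7/190|_19 = 19

Step 1 — compute v_19(x) by factoring powers of 19 out of the numerator and denominator: v_19(7/190) = -1. Step 2 — apply |x|_p = p^{-v_p(x)} = 19^{1} = 19.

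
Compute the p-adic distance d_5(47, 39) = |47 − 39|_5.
d_5(47, 39) = 1

Step 1 — x − y = 47 − 39 = 8. Step 2 — v_5(8) = 0 (factor: 8 = (5^0 · 8); the sign does not affect v_p). Step 3 — |x − y|_5 = 5^{0} = 1.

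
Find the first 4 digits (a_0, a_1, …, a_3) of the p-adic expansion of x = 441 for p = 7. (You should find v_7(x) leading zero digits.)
(a_0, …, a_3) = (0, 0, 2, 1)

v_7(441) = 2, so a_0 = ... = a_1 = 0. Factor out: x = 7^2 · u with u = 9 a unit in ℤ_7. Expand u iteratively via a_{v+i} = u_i mod 7, u_{i+1} = (u_i − a_{v+i})/7:
  u_0 = 9;  a_2 = 2;  u_1 = (u_0 − 2)/7 = 1
  u_1 = 1;  a_3 = 1;  u_2 = (u_1 − 1)/7 = 0
Digits: (0, 0, 2, 1).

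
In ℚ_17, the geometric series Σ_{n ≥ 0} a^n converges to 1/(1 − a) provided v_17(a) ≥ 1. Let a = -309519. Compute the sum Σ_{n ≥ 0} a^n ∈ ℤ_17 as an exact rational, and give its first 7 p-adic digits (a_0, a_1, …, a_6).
Σ a^n = 1/(1 − a) = 1/309520;  first 7 digits = (1, 0, 0, 5, 13, 16, 7)

v_17(a) = 3 ≥ 1, so the series converges in ℤ_17 to 1/(1 − a) = 1/(1 − (-309519)) = 1/309520. Expand this rational in ℤ_17: compute digits iteratively via d_i = x_i mod 17, x_{i+1} = (x_i − d_i)/17. The first 7 digits are (1, 0, 0, 5, 13, 16, 7).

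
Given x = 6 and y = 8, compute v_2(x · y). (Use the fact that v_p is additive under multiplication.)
v_2(48) = 4

v_p(x) = 1 (factor: 6 = 2^1 · 3); v_p(y) = 3 (factor: 8 = 2^3 · 1). Additivity: v_p(xy) = v_p(x) + v_p(y) = 1 + 3 = 4. (Direct check: xy = 48 = 2^4 · (3).)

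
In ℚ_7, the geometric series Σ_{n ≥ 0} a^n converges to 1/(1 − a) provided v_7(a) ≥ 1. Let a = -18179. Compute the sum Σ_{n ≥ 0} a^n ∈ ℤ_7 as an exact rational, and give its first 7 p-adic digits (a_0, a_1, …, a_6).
Σ a^n = 1/(1 − a) = 1/18180;  first 7 digits = (1, 0, 0, 3, 6, 5, 1)

v_7(a) = 3 ≥ 1, so the series converges in ℤ_7 to 1/(1 − a) = 1/(1 − (-18179)) = 1/18180. Expand this rational in ℤ_7: compute digits iteratively via d_i = x_i mod 7, x_{i+1} = (x_i − d_i)/7. The first 7 digits are (1, 0, 0, 3, 6, 5, 1).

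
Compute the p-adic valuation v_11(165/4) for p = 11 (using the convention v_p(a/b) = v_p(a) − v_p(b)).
v_11(165/4) = 1

Factor powers of 11 from the numerator and denominator of the reduced fraction: 165 = 11^1 · 15 and 4 = 11^0 · 4. Apply v_p(a/b) = v_p(a) − v_p(b): v_11(165/4) = 1 − 0 = 1.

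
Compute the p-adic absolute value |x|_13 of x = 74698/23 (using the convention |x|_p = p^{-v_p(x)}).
|74698/23|_13 = 1/2197

Step 1 — compute v_13(x) by factoring powers of 13 out of the numerator and denominator: v_13(74698/23) = 3. Step 2 — apply |x|_p = p^{-v_p(x)} = 13^{-3} = 1/2197.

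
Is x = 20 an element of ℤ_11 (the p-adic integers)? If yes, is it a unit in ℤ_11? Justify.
x ∈ ℤ_11^× (unit); v_11(x) = 0

ℤ_11 = {x ∈ ℚ_11 : v_11(x) ≥ 0} and ℤ_11^× = {x ∈ ℤ_11 : v_11(x) = 0}. Here v_11(20) = v_11(num) − v_11(den) = 0; compare against these criteria.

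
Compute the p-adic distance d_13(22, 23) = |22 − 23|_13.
d_13(22, 23) = 1

Step 1 — x − y = 22 − 23 = -1. Step 2 — v_13(-1) = 0 (factor: -1 = −(13^0 · 1); the sign does not affect v_p). Step 3 — |x − y|_13 = 13^{0} = 1.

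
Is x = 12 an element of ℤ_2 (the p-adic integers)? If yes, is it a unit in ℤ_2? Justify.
x ∈ ℤ_2 but not a unit; v_2(x) = 2 > 0

ℤ_2 = {x ∈ ℚ_2 : v_2(x) ≥ 0} and ℤ_2^× = {x ∈ ℤ_2 : v_2(x) = 0}. Here v_2(12) = v_2(num) − v_2(den) = 2; compare against these criteria.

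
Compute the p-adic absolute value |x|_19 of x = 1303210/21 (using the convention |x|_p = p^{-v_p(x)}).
|1303210/21|_19 = 1/130321

Step 1 — compute v_19(x) by factoring powers of 19 out of the numerator and denominator: v_19(1303210/21) = 4. Step 2 — apply |x|_p = p^{-v_p(x)} = 19^{-4} = 1/130321.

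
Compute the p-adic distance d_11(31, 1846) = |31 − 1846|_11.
d_11(31, 1846) = 1/121

Step 1 — x − y = 31 − 1846 = -1815. Step 2 — v_11(-1815) = 2 (factor: -1815 = −(11^2 · 15); the sign does not affect v_p). Step 3 — |x − y|_11 = 11^{-2} = 1/121.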